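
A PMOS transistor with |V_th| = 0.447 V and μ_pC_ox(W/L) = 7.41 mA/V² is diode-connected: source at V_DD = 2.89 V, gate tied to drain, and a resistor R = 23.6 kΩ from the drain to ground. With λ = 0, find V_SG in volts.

With gate tied to drain, V_SG = V_SD ≥ V_SG − |V_th|, so the device is in saturation.
KCL at the drain: ½ k_p (V_SG − |V_th|)² = (V_DD − V_SG)/R.
Let x = V_SG − 0.447. Then 87.4 x² + x − 2.443 = 0, giving x = 0.162 V (positive root), so V_SG = 0.609 V.
I_D = (V_DD − V_SG)/R = (2.89 − 0.609) / 23.6 = 0.0967 mA.

V_SG = 0.609 V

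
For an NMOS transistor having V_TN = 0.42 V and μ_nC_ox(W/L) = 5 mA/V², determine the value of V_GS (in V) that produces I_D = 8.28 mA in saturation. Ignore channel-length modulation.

In saturation I_D = ½ k_n (V_GS − V_TN)², so V_GS − V_TN = √(2 I_D / k_n) = √(2 × 8.28 / 5) = 1.82 V.
V_GS = 0.42 + 1.82 = 2.24 V.

V_GS = 2.24 V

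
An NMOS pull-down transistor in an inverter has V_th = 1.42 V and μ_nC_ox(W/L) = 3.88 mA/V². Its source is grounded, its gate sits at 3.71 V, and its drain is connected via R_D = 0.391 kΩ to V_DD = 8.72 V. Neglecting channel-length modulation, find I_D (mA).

I_D = 10.2 mA

V_GS = V_G = 3.71 V, so V_ov = 3.71 − 1.42 = 2.29 V.
Assume saturation: I_D = ½ k_n V_ov² = 0.5 × 3.88 × 2.29² = 10.2 mA, giving V_DS = V_DD − I_D R_D = 8.72 − 10.2 × 0.391 = 4.74 V.
V_DS = 4.74 V ≥ V_ov = 2.29 V, confirming saturation.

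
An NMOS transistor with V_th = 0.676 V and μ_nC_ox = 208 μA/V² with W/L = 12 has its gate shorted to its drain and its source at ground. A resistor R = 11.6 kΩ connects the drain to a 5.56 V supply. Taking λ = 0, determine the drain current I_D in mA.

With gate tied to drain, V_GS = V_DS ≥ V_GS − V_th, so the device is in saturation.
k_n = μ_nC_ox · (W/L) = 2.496 mA/V².
KCL at the drain: ½ k_n (V_GS − V_th)² = (V_DD − V_GS)/R.
Let x = V_GS − 0.676. Then 14.5 x² + x − 4.884 = 0, giving x = 0.547 V (positive root), so V_GS = 1.22 V.
I_D = (V_DD − V_GS)/R = (5.56 − 1.22) / 11.6 = 0.374 mA.

I_D = 0.374 mA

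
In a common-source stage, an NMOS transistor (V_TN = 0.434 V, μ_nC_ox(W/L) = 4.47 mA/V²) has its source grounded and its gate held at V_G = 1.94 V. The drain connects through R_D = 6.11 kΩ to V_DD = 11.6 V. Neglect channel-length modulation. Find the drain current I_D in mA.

I_D = 1.85 mA

V_GS = V_G = 1.94 V, so V_ov = 1.94 − 0.434 = 1.51 V.
Assume saturation: I_D = ½ k_n V_ov² = 0.5 × 4.47 × 1.51² = 5.07 mA, giving V_DS = V_DD − I_D R_D = 11.6 − 5.07 × 6.11 = -19.4 V.
But -19.4 V < V_ov = 1.51 V, so the device is actually in triode.
In triode I_D = k_n[V_ov V_DS − ½ V_DS²] and I_D = (V_DD − V_DS)/R_D. Equating: 13.7 V_DS² − 42.13 V_DS + 11.6 = 0, giving V_DS = 0.306 V (the root below V_ov).
I_D = (11.6 − 0.306) / 6.11 = 1.85 mA.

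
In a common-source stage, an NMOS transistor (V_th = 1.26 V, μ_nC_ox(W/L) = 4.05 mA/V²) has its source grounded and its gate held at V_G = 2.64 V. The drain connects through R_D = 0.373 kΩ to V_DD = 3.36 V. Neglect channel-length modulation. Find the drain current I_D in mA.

V_GS = V_G = 2.64 V, so V_ov = 2.64 − 1.26 = 1.38 V.
Assume saturation: I_D = ½ k_n V_ov² = 0.5 × 4.05 × 1.38² = 3.86 mA, giving V_DS = V_DD − I_D R_D = 3.36 − 3.86 × 0.373 = 1.92 V.
V_DS = 1.92 V ≥ V_ov = 1.38 V, confirming saturation.

I_D = 3.86 mA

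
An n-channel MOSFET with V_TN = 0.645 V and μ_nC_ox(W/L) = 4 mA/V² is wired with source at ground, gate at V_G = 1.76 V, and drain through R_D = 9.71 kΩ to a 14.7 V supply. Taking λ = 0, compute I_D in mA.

V_GS = V_G = 1.76 V, so V_ov = 1.76 − 0.645 = 1.11 V.
Assume saturation: I_D = ½ k_n V_ov² = 0.5 × 4 × 1.11² = 2.49 mA, giving V_DS = V_DD − I_D R_D = 14.7 − 2.49 × 9.71 = -9.44 V.
But -9.44 V < V_ov = 1.11 V, so the device is actually in triode.
In triode I_D = k_n[V_ov V_DS − ½ V_DS²] and I_D = (V_DD − V_DS)/R_D. Equating: 19.4 V_DS² − 44.31 V_DS + 14.7 = 0, giving V_DS = 0.403 V (the root below V_ov).
I_D = (14.7 − 0.403) / 9.71 = 1.47 mA.

I_D = 1.47 mA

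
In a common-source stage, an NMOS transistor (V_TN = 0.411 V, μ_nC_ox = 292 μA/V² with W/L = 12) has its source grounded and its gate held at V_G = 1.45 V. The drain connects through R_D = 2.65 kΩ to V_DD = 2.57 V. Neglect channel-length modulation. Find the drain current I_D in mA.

I_D = 0.866 mA

V_GS = V_G = 1.45 V, so V_ov = 1.45 − 0.411 = 1.04 V.
k_n = μ_nC_ox · (W/L) = 3.504 mA/V².
Assume saturation: I_D = ½ k_n V_ov² = 0.5 × 3.504 × 1.04² = 1.89 mA, giving V_DS = V_DD − I_D R_D = 2.57 − 1.89 × 2.65 = -2.44 V.
But -2.44 V < V_ov = 1.04 V, so the device is actually in triode.
In triode I_D = k_n[V_ov V_DS − ½ V_DS²] and I_D = (V_DD − V_DS)/R_D. Equating: 4.64 V_DS² − 10.65 V_DS + 2.57 = 0, giving V_DS = 0.274 V (the root below V_ov).
I_D = (2.57 − 0.274) / 2.65 = 0.866 mA.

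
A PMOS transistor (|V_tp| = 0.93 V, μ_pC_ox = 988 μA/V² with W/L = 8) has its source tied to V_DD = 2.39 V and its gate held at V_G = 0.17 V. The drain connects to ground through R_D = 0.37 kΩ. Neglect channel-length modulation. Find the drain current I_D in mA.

I_D = 4.79 mA

V_SG = V_DD − V_G = 2.39 − 0.17 = 2.22 V, so V_ov = 2.22 − 0.93 = 1.29 V.
k_p = μ_pC_ox · (W/L) = 7.904 mA/V².
Assume saturation: I_D = ½ k_p V_ov² = 0.5 × 7.904 × 1.29² = 6.58 mA, giving V_SD = V_DD − I_D R_D = 2.39 − 6.58 × 0.37 = -0.0433 V.
But -0.0433 V < V_ov = 1.29 V, so the device is actually in triode.
In triode I_D = k_p[V_ov V_SD − ½ V_SD²] and I_D = (V_DD − V_SD)/R_D. Equating: 1.46 V_SD² − 4.773 V_SD + 2.39 = 0, giving V_SD = 0.618 V (the root below V_ov).
I_D = (2.39 − 0.618) / 0.37 = 4.79 mA.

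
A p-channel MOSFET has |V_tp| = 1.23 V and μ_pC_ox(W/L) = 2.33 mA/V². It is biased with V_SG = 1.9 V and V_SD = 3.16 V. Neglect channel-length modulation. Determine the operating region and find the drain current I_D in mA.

V_ov = V_SG − |V_tp| = 1.9 − 1.23 = 0.67 V.
Since V_SD = 3.16 V ≥ V_ov = 0.67 V, the device is in saturation.
I_D = ½ k_p V_ov² = 0.5 × 2.33 × 0.67² = 0.523 mA.

Saturation; I_D = 0.523 mA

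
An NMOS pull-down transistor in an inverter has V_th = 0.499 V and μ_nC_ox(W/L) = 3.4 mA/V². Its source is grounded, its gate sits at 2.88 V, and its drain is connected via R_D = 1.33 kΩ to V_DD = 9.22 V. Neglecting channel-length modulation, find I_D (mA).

V_GS = V_G = 2.88 V, so V_ov = 2.88 − 0.499 = 2.38 V.
Assume saturation: I_D = ½ k_n V_ov² = 0.5 × 3.4 × 2.38² = 9.64 mA, giving V_DS = V_DD − I_D R_D = 9.22 − 9.64 × 1.33 = -3.6 V.
But -3.6 V < V_ov = 2.38 V, so the device is actually in triode.
In triode I_D = k_n[V_ov V_DS − ½ V_DS²] and I_D = (V_DD − V_DS)/R_D. Equating: 2.26 V_DS² − 11.77 V_DS + 9.22 = 0, giving V_DS = 0.961 V (the root below V_ov).
I_D = (9.22 − 0.961) / 1.33 = 6.21 mA.

I_D = 6.21 mA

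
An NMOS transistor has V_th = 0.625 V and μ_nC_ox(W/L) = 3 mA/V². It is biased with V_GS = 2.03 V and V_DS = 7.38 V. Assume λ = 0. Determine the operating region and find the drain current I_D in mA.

V_ov = V_GS − V_th = 2.03 − 0.625 = 1.4 V.
Since V_DS = 7.38 V ≥ V_ov = 1.4 V, the device is in saturation.
I_D = ½ k_n V_ov² = 0.5 × 3 × 1.4² = 2.96 mA.

Saturation; I_D = 2.96 mA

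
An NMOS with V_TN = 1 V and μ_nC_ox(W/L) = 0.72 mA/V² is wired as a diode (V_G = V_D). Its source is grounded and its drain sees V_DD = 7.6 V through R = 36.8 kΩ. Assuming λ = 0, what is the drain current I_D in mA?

With gate tied to drain, V_GS = V_DS ≥ V_GS − V_TN, so the device is in saturation.
KCL at the drain: ½ k_n (V_GS − V_TN)² = (V_DD − V_GS)/R.
Let x = V_GS − 1. Then 13.2 x² + x − 6.6 = 0, giving x = 0.669 V (positive root), so V_GS = 1.67 V.
I_D = (V_DD − V_GS)/R = (7.6 − 1.67) / 36.8 = 0.161 mA.

I_D = 0.161 mA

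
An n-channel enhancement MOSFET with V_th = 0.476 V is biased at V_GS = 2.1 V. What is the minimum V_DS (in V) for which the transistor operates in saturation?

The boundary between triode and saturation is V_DS = V_GS − V_th = V_ov.
V_ov = 2.1 − 0.476 = 1.62 V.

V_DS,sat = 1.62 V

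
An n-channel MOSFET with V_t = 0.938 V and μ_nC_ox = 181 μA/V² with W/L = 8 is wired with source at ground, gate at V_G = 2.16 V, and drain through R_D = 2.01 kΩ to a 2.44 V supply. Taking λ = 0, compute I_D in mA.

V_GS = V_G = 2.16 V, so V_ov = 2.16 − 0.938 = 1.22 V.
k_n = μ_nC_ox · (W/L) = 1.448 mA/V².
Assume saturation: I_D = ½ k_n V_ov² = 0.5 × 1.448 × 1.22² = 1.08 mA, giving V_DS = V_DD − I_D R_D = 2.44 − 1.08 × 2.01 = 0.267 V.
But 0.267 V < V_ov = 1.22 V, so the device is actually in triode.
In triode I_D = k_n[V_ov V_DS − ½ V_DS²] and I_D = (V_DD − V_DS)/R_D. Equating: 1.46 V_DS² − 4.557 V_DS + 2.44 = 0, giving V_DS = 0.686 V (the root below V_ov).
I_D = (2.44 − 0.686) / 2.01 = 0.873 mA.

I_D = 0.873 mA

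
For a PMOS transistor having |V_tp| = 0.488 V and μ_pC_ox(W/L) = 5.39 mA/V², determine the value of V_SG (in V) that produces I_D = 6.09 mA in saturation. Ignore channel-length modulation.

In saturation I_D = ½ k_p (V_SG − |V_tp|)², so V_SG − |V_tp| = √(2 I_D / k_p) = √(2 × 6.09 / 5.39) = 1.5 V.
V_SG = 0.488 + 1.5 = 1.99 V.

V_SG = 1.99 V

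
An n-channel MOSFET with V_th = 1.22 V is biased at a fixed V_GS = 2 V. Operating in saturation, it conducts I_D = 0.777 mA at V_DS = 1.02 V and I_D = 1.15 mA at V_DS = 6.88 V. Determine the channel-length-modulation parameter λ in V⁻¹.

λ = 0.0894 V⁻¹

With V_GS fixed, I_D ∝ (1 + λ V_DS) in saturation, so I_D2/I_D1 = (1 + λ V_DS2)/(1 + λ V_DS1).
1.15/0.777 = 1.48 = (1 + 6.88 λ)/(1 + 1.02 λ).
Solving: λ (I_D1 V_DS2 − I_D2 V_DS1) = I_D2 − I_D1, so λ = (1.15 − 0.777) / (0.777 × 6.88 − 1.15 × 1.02) = 0.373 / 4.17 = 0.0894 V⁻¹.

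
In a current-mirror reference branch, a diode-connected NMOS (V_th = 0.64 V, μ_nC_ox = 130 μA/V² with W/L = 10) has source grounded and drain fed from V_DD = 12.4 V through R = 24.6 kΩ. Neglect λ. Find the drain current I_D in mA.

With gate tied to drain, V_GS = V_DS ≥ V_GS − V_th, so the device is in saturation.
k_n = μ_nC_ox · (W/L) = 1.3 mA/V².
KCL at the drain: ½ k_n (V_GS − V_th)² = (V_DD − V_GS)/R.
Let x = V_GS − 0.64. Then 16 x² + x − 11.76 = 0, giving x = 0.827 V (positive root), so V_GS = 1.47 V.
I_D = (V_DD − V_GS)/R = (12.4 − 1.47) / 24.6 = 0.444 mA.

I_D = 0.444 mA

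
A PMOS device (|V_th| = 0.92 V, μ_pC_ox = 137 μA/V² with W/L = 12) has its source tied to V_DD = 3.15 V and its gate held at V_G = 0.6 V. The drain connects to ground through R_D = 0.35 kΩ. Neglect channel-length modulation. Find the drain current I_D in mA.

I_D = 2.18 mA

V_SG = V_DD − V_G = 3.15 − 0.6 = 2.55 V, so V_ov = 2.55 − 0.92 = 1.63 V.
k_p = μ_pC_ox · (W/L) = 1.644 mA/V².
Assume saturation: I_D = ½ k_p V_ov² = 0.5 × 1.644 × 1.63² = 2.18 mA, giving V_SD = V_DD − I_D R_D = 3.15 − 2.18 × 0.35 = 2.39 V.
V_SD = 2.39 V ≥ V_ov = 1.63 V, confirming saturation.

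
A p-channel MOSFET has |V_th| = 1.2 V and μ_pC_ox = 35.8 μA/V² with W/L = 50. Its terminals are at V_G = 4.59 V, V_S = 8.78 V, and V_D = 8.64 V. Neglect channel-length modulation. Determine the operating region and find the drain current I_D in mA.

V_SG = V_S − V_G = 8.78 − 4.59 = 4.19 V; V_SD = V_S − V_D = 8.78 − 8.64 = 0.14 V.
k_p = μ_pC_ox · (W/L) = 1.79 mA/V².
V_ov = V_SG − |V_th| = 4.19 − 1.2 = 2.99 V.
Since V_SD = 0.14 V < V_ov = 2.99 V, the device is in the triode region.
I_D = k_p [V_ov · V_SD − ½ V_SD²] = 1.79 × [2.99 × 0.14 − 0.5 × 0.14²] = 0.732 mA.

Triode; I_D = 0.732 mA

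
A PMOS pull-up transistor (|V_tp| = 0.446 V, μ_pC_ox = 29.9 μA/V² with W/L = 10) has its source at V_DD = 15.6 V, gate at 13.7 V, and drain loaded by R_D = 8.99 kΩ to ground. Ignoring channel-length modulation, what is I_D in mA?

V_SG = V_DD − V_G = 15.6 − 13.7 = 1.9 V, so V_ov = 1.9 − 0.446 = 1.45 V.
k_p = μ_pC_ox · (W/L) = 0.299 mA/V².
Assume saturation: I_D = ½ k_p V_ov² = 0.5 × 0.299 × 1.45² = 0.316 mA, giving V_SD = V_DD − I_D R_D = 15.6 − 0.316 × 8.99 = 12.8 V.
V_SD = 12.8 V ≥ V_ov = 1.45 V, confirming saturation.

I_D = 0.316 mA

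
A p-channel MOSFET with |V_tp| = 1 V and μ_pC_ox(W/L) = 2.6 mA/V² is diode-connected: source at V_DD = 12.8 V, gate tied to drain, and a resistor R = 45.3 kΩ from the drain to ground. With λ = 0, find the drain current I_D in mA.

I_D = 0.251 mA

With gate tied to drain, V_SG = V_SD ≥ V_SG − |V_tp|, so the device is in saturation.
KCL at the drain: ½ k_p (V_SG − |V_tp|)² = (V_DD − V_SG)/R.
Let x = V_SG − 1. Then 58.9 x² + x − 11.8 = 0, giving x = 0.439 V (positive root), so V_SG = 1.44 V.
I_D = (V_DD − V_SG)/R = (12.8 − 1.44) / 45.3 = 0.251 mA.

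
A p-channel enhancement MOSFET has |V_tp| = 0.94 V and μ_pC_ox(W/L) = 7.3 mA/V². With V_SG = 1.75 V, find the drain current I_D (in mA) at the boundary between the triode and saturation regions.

I_D = 2.39 mA

At the boundary V_SD = V_ov = V_SG − |V_tp| = 1.75 − 0.94 = 0.81 V.
I_D = ½ k_p V_ov² = 0.5 × 7.3 × 0.81² = 2.39 mA.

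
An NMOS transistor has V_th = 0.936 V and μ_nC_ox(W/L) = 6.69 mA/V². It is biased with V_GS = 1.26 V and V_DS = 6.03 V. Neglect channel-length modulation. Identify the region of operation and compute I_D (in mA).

V_ov = V_GS − V_th = 1.26 − 0.936 = 0.324 V.
Since V_DS = 6.03 V ≥ V_ov = 0.324 V, the device is in saturation.
I_D = ½ k_n V_ov² = 0.5 × 6.69 × 0.324² = 0.351 mA.

Saturation; I_D = 0.351 mA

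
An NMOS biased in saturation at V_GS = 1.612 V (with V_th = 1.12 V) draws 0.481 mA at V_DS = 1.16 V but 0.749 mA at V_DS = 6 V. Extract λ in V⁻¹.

With V_GS fixed, I_D ∝ (1 + λ V_DS) in saturation, so I_D2/I_D1 = (1 + λ V_DS2)/(1 + λ V_DS1).
0.749/0.481 = 1.557 = (1 + 6 λ)/(1 + 1.16 λ).
Solving: λ (I_D1 V_DS2 − I_D2 V_DS1) = I_D2 − I_D1, so λ = (0.749 − 0.481) / (0.481 × 6 − 0.749 × 1.16) = 0.268 / 2.02 = 0.133 V⁻¹.

λ = 0.133 V⁻¹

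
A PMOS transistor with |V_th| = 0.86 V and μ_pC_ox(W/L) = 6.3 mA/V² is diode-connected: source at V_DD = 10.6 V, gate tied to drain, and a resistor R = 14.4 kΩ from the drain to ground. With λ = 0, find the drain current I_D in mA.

I_D = 0.645 mA

With gate tied to drain, V_SG = V_SD ≥ V_SG − |V_th|, so the device is in saturation.
KCL at the drain: ½ k_p (V_SG − |V_th|)² = (V_DD − V_SG)/R.
Let x = V_SG − 0.86. Then 45.4 x² + x − 9.74 = 0, giving x = 0.452 V (positive root), so V_SG = 1.31 V.
I_D = (V_DD − V_SG)/R = (10.6 − 1.31) / 14.4 = 0.645 mA.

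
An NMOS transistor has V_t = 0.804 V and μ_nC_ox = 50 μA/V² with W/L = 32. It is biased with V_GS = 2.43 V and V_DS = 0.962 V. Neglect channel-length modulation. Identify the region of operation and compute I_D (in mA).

k_n = μ_nC_ox · (W/L) = 1.6 mA/V².
V_ov = V_GS − V_t = 2.43 − 0.804 = 1.63 V.
Since V_DS = 0.962 V < V_ov = 1.63 V, the device is in the triode region.
I_D = k_n [V_ov · V_DS − ½ V_DS²] = 1.6 × [1.63 × 0.962 − 0.5 × 0.962²] = 1.76 mA.

Triode; I_D = 1.76 mA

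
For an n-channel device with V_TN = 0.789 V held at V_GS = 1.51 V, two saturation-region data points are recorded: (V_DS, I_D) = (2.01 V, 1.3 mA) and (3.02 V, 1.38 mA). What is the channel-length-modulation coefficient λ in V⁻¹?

λ = 0.0694 V⁻¹

With V_GS fixed, I_D ∝ (1 + λ V_DS) in saturation, so I_D2/I_D1 = (1 + λ V_DS2)/(1 + λ V_DS1).
1.38/1.3 = 1.062 = (1 + 3.02 λ)/(1 + 2.01 λ).
Solving: λ (I_D1 V_DS2 − I_D2 V_DS1) = I_D2 − I_D1, so λ = (1.38 − 1.3) / (1.3 × 3.02 − 1.38 × 2.01) = 0.08 / 1.15 = 0.0694 V⁻¹.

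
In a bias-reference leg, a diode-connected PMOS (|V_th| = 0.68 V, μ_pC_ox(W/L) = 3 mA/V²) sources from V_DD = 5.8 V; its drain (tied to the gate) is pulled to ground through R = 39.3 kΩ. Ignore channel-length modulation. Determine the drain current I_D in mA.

With gate tied to drain, V_SG = V_SD ≥ V_SG − |V_th|, so the device is in saturation.
KCL at the drain: ½ k_p (V_SG − |V_th|)² = (V_DD − V_SG)/R.
Let x = V_SG − 0.68. Then 58.9 x² + x − 5.12 = 0, giving x = 0.286 V (positive root), so V_SG = 0.966 V.
I_D = (V_DD − V_SG)/R = (5.8 − 0.966) / 39.3 = 0.123 mA.

I_D = 0.123 mA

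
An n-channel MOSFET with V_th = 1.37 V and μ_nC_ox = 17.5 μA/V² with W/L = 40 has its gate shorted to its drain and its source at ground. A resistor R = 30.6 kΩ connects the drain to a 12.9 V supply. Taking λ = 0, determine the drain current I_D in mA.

I_D = 0.344 mA

With gate tied to drain, V_GS = V_DS ≥ V_GS − V_th, so the device is in saturation.
k_n = μ_nC_ox · (W/L) = 0.7 mA/V².
KCL at the drain: ½ k_n (V_GS − V_th)² = (V_DD − V_GS)/R.
Let x = V_GS − 1.37. Then 10.7 x² + x − 11.53 = 0, giving x = 0.992 V (positive root), so V_GS = 2.36 V.
I_D = (V_DD − V_GS)/R = (12.9 − 2.36) / 30.6 = 0.344 mA.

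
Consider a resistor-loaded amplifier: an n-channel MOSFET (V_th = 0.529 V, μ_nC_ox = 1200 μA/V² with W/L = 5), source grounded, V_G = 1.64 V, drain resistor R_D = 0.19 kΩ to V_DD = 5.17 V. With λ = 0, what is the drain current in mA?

V_GS = V_G = 1.64 V, so V_ov = 1.64 − 0.529 = 1.11 V.
k_n = μ_nC_ox · (W/L) = 6 mA/V².
Assume saturation: I_D = ½ k_n V_ov² = 0.5 × 6 × 1.11² = 3.7 mA, giving V_DS = V_DD − I_D R_D = 5.17 − 3.7 × 0.19 = 4.47 V.
V_DS = 4.47 V ≥ V_ov = 1.11 V, confirming saturation.

I_D = 3.70 mA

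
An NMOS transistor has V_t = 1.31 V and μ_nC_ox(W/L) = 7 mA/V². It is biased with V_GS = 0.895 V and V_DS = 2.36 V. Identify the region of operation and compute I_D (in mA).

Cutoff; I_D = 0 mA

V_GS = 0.895 V < V_t = 1.31 V, so the transistor is in cutoff.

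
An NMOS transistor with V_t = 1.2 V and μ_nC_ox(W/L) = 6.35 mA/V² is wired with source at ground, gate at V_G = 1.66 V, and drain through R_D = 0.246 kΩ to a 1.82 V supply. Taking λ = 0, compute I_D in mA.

V_GS = V_G = 1.66 V, so V_ov = 1.66 − 1.2 = 0.46 V.
Assume saturation: I_D = ½ k_n V_ov² = 0.5 × 6.35 × 0.46² = 0.672 mA, giving V_DS = V_DD − I_D R_D = 1.82 − 0.672 × 0.246 = 1.65 V.
V_DS = 1.65 V ≥ V_ov = 0.46 V, confirming saturation.

I_D = 0.672 mA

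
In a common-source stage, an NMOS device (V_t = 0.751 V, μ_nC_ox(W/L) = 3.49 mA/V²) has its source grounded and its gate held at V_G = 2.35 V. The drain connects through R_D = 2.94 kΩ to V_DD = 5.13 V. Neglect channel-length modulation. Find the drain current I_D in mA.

I_D = 1.63 mA

V_GS = V_G = 2.35 V, so V_ov = 2.35 − 0.751 = 1.6 V.
Assume saturation: I_D = ½ k_n V_ov² = 0.5 × 3.49 × 1.6² = 4.46 mA, giving V_DS = V_DD − I_D R_D = 5.13 − 4.46 × 2.94 = -7.99 V.
But -7.99 V < V_ov = 1.6 V, so the device is actually in triode.
In triode I_D = k_n[V_ov V_DS − ½ V_DS²] and I_D = (V_DD − V_DS)/R_D. Equating: 5.13 V_DS² − 17.41 V_DS + 5.13 = 0, giving V_DS = 0.326 V (the root below V_ov).
I_D = (5.13 − 0.326) / 2.94 = 1.63 mA.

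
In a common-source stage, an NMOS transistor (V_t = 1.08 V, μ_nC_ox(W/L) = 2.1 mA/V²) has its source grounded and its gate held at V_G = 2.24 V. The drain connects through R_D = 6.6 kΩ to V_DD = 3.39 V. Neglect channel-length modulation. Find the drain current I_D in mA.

V_GS = V_G = 2.24 V, so V_ov = 2.24 − 1.08 = 1.16 V.
Assume saturation: I_D = ½ k_n V_ov² = 0.5 × 2.1 × 1.16² = 1.41 mA, giving V_DS = V_DD − I_D R_D = 3.39 − 1.41 × 6.6 = -5.94 V.
But -5.94 V < V_ov = 1.16 V, so the device is actually in triode.
In triode I_D = k_n[V_ov V_DS − ½ V_DS²] and I_D = (V_DD − V_DS)/R_D. Equating: 6.93 V_DS² − 17.08 V_DS + 3.39 = 0, giving V_DS = 0.218 V (the root below V_ov).
I_D = (3.39 − 0.218) / 6.6 = 0.481 mA.

I_D = 0.481 mA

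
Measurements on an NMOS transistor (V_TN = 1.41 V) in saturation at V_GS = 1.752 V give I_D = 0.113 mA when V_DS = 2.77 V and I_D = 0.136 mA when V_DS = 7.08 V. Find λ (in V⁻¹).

With V_GS fixed, I_D ∝ (1 + λ V_DS) in saturation, so I_D2/I_D1 = (1 + λ V_DS2)/(1 + λ V_DS1).
0.136/0.113 = 1.204 = (1 + 7.08 λ)/(1 + 2.77 λ).
Solving: λ (I_D1 V_DS2 − I_D2 V_DS1) = I_D2 − I_D1, so λ = (0.136 − 0.113) / (0.113 × 7.08 − 0.136 × 2.77) = 0.023 / 0.423 = 0.0543 V⁻¹.

λ = 0.0543 V⁻¹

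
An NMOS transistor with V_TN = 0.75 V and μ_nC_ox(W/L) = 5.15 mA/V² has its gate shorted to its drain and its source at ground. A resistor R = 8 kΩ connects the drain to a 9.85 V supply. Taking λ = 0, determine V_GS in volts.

V_GS = 1.39 V

With gate tied to drain, V_GS = V_DS ≥ V_GS − V_TN, so the device is in saturation.
KCL at the drain: ½ k_n (V_GS − V_TN)² = (V_DD − V_GS)/R.
Let x = V_GS − 0.75. Then 20.6 x² + x − 9.1 = 0, giving x = 0.641 V (positive root), so V_GS = 1.39 V.
I_D = (V_DD − V_GS)/R = (9.85 − 1.39) / 8 = 1.06 mA.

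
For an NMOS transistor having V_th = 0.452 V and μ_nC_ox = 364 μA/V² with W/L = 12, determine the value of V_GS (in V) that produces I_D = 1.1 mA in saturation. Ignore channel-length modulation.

k_n = μ_nC_ox · (W/L) = 4.368 mA/V².
In saturation I_D = ½ k_n (V_GS − V_th)², so V_GS − V_th = √(2 I_D / k_n) = √(2 × 1.1 / 4.368) = 0.71 V.
V_GS = 0.452 + 0.71 = 1.16 V.

V_GS = 1.16 V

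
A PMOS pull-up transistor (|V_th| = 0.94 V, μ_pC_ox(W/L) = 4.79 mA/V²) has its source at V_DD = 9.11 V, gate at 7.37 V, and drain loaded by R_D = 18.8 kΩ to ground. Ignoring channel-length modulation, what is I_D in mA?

I_D = 0.477 mA

V_SG = V_DD − V_G = 9.11 − 7.37 = 1.74 V, so V_ov = 1.74 − 0.94 = 0.8 V.
Assume saturation: I_D = ½ k_p V_ov² = 0.5 × 4.79 × 0.8² = 1.53 mA, giving V_SD = V_DD − I_D R_D = 9.11 − 1.53 × 18.8 = -19.7 V.
But -19.7 V < V_ov = 0.8 V, so the device is actually in triode.
In triode I_D = k_p[V_ov V_SD − ½ V_SD²] and I_D = (V_DD − V_SD)/R_D. Equating: 45 V_SD² − 73.04 V_SD + 9.11 = 0, giving V_SD = 0.136 V (the root below V_ov).
I_D = (9.11 − 0.136) / 18.8 = 0.477 mA.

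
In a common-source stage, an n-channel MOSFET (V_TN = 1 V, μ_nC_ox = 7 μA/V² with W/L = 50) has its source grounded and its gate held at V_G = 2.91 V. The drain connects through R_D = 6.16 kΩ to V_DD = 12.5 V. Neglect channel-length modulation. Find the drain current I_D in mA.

I_D = 0.638 mA

V_GS = V_G = 2.91 V, so V_ov = 2.91 − 1 = 1.91 V.
k_n = μ_nC_ox · (W/L) = 0.35 mA/V².
Assume saturation: I_D = ½ k_n V_ov² = 0.5 × 0.35 × 1.91² = 0.638 mA, giving V_DS = V_DD − I_D R_D = 12.5 − 0.638 × 6.16 = 8.57 V.
V_DS = 8.57 V ≥ V_ov = 1.91 V, confirming saturation.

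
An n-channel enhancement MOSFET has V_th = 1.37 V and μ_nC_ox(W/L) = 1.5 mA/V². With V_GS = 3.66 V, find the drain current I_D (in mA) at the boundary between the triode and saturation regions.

At the boundary V_DS = V_ov = V_GS − V_th = 3.66 − 1.37 = 2.29 V.
I_D = ½ k_n V_ov² = 0.5 × 1.5 × 2.29² = 3.93 mA.

I_D = 3.93 mA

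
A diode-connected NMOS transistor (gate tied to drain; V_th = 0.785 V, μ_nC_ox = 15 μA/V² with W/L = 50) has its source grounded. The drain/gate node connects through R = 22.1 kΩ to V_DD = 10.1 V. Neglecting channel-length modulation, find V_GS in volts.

V_GS = 1.79 V

With gate tied to drain, V_GS = V_DS ≥ V_GS − V_th, so the device is in saturation.
k_n = μ_nC_ox · (W/L) = 0.75 mA/V².
KCL at the drain: ½ k_n (V_GS − V_th)² = (V_DD − V_GS)/R.
Let x = V_GS − 0.785. Then 8.29 x² + x − 9.315 = 0, giving x = 1 V (positive root), so V_GS = 1.79 V.
I_D = (V_DD − V_GS)/R = (10.1 − 1.79) / 22.1 = 0.376 mA.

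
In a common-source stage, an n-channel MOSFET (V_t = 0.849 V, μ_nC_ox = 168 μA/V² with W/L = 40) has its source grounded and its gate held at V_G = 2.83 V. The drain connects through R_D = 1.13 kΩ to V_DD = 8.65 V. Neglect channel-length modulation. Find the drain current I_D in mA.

V_GS = V_G = 2.83 V, so V_ov = 2.83 − 0.849 = 1.98 V.
k_n = μ_nC_ox · (W/L) = 6.72 mA/V².
Assume saturation: I_D = ½ k_n V_ov² = 0.5 × 6.72 × 1.98² = 13.2 mA, giving V_DS = V_DD − I_D R_D = 8.65 − 13.2 × 1.13 = -6.25 V.
But -6.25 V < V_ov = 1.98 V, so the device is actually in triode.
In triode I_D = k_n[V_ov V_DS − ½ V_DS²] and I_D = (V_DD − V_DS)/R_D. Equating: 3.8 V_DS² − 16.04 V_DS + 8.65 = 0, giving V_DS = 0.634 V (the root below V_ov).
I_D = (8.65 − 0.634) / 1.13 = 7.09 mA.

I_D = 7.09 mA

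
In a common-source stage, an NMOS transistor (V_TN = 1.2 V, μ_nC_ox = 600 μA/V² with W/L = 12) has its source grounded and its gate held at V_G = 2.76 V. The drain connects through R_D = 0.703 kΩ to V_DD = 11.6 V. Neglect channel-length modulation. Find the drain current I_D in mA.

V_GS = V_G = 2.76 V, so V_ov = 2.76 − 1.2 = 1.56 V.
k_n = μ_nC_ox · (W/L) = 7.2 mA/V².
Assume saturation: I_D = ½ k_n V_ov² = 0.5 × 7.2 × 1.56² = 8.76 mA, giving V_DS = V_DD − I_D R_D = 11.6 − 8.76 × 0.703 = 5.44 V.
V_DS = 5.44 V ≥ V_ov = 1.56 V, confirming saturation.

I_D = 8.76 mA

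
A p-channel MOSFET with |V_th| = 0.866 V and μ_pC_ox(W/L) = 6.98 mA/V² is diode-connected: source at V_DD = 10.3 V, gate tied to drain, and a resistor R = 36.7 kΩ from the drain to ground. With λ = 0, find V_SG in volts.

V_SG = 1.13 V

With gate tied to drain, V_SG = V_SD ≥ V_SG − |V_th|, so the device is in saturation.
KCL at the drain: ½ k_p (V_SG − |V_th|)² = (V_DD − V_SG)/R.
Let x = V_SG − 0.866. Then 128 x² + x − 9.434 = 0, giving x = 0.268 V (positive root), so V_SG = 1.13 V.
I_D = (V_DD − V_SG)/R = (10.3 − 1.13) / 36.7 = 0.25 mA.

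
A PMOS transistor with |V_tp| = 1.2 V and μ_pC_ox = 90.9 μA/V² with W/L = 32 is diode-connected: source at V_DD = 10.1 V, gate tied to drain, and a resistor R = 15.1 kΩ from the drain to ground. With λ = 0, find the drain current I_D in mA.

With gate tied to drain, V_SG = V_SD ≥ V_SG − |V_tp|, so the device is in saturation.
k_p = μ_pC_ox · (W/L) = 2.909 mA/V².
KCL at the drain: ½ k_p (V_SG − |V_tp|)² = (V_DD − V_SG)/R.
Let x = V_SG − 1.2. Then 22 x² + x − 8.9 = 0, giving x = 0.614 V (positive root), so V_SG = 1.81 V.
I_D = (V_DD − V_SG)/R = (10.1 − 1.81) / 15.1 = 0.549 mA.

I_D = 0.549 mA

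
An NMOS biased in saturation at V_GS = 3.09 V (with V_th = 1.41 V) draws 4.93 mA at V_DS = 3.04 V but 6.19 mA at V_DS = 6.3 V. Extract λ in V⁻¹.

λ = 0.103 V⁻¹

With V_GS fixed, I_D ∝ (1 + λ V_DS) in saturation, so I_D2/I_D1 = (1 + λ V_DS2)/(1 + λ V_DS1).
6.19/4.93 = 1.256 = (1 + 6.3 λ)/(1 + 3.04 λ).
Solving: λ (I_D1 V_DS2 − I_D2 V_DS1) = I_D2 − I_D1, so λ = (6.19 − 4.93) / (4.93 × 6.3 − 6.19 × 3.04) = 1.26 / 12.2 = 0.103 V⁻¹.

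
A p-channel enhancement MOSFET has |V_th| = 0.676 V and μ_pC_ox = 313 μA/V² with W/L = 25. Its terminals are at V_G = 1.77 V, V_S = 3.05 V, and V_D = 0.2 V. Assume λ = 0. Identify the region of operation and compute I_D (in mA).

V_SG = V_S − V_G = 3.05 − 1.77 = 1.28 V; V_SD = V_S − V_D = 3.05 − 0.2 = 2.85 V.
k_p = μ_pC_ox · (W/L) = 7.825 mA/V².
V_ov = V_SG − |V_th| = 1.28 − 0.676 = 0.604 V.
Since V_SD = 2.85 V ≥ V_ov = 0.604 V, the device is in saturation.
I_D = ½ k_p V_ov² = 0.5 × 7.825 × 0.604² = 1.43 mA.

Saturation; I_D = 1.43 mA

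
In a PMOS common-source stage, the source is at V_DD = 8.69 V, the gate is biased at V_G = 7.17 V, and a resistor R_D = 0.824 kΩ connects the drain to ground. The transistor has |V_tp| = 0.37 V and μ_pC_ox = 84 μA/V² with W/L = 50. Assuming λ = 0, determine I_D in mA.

V_SG = V_DD − V_G = 8.69 − 7.17 = 1.52 V, so V_ov = 1.52 − 0.37 = 1.15 V.
k_p = μ_pC_ox · (W/L) = 4.2 mA/V².
Assume saturation: I_D = ½ k_p V_ov² = 0.5 × 4.2 × 1.15² = 2.78 mA, giving V_SD = V_DD − I_D R_D = 8.69 − 2.78 × 0.824 = 6.4 V.
V_SD = 6.4 V ≥ V_ov = 1.15 V, confirming saturation.

I_D = 2.78 mA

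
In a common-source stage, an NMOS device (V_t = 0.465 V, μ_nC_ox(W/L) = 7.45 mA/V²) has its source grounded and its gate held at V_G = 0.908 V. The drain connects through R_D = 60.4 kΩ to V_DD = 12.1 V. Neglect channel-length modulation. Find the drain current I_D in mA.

V_GS = V_G = 0.908 V, so V_ov = 0.908 − 0.465 = 0.443 V.
Assume saturation: I_D = ½ k_n V_ov² = 0.5 × 7.45 × 0.443² = 0.731 mA, giving V_DS = V_DD − I_D R_D = 12.1 − 0.731 × 60.4 = -32.1 V.
But -32.1 V < V_ov = 0.443 V, so the device is actually in triode.
In triode I_D = k_n[V_ov V_DS − ½ V_DS²] and I_D = (V_DD − V_DS)/R_D. Equating: 225 V_DS² − 200.3 V_DS + 12.1 = 0, giving V_DS = 0.0652 V (the root below V_ov).
I_D = (12.1 − 0.0652) / 60.4 = 0.199 mA.

I_D = 0.199 mA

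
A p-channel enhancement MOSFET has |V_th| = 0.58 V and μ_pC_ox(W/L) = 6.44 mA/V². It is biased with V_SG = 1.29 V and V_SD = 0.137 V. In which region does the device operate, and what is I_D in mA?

V_ov = V_SG − |V_th| = 1.29 − 0.58 = 0.71 V.
Since V_SD = 0.137 V < V_ov = 0.71 V, the device is in the triode region.
I_D = k_p [V_ov · V_SD − ½ V_SD²] = 6.44 × [0.71 × 0.137 − 0.5 × 0.137²] = 0.566 mA.

Triode; I_D = 0.566 mA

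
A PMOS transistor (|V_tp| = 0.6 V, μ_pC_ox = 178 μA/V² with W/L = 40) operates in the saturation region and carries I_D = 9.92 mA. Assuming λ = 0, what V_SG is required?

V_SG = 2.27 V

k_p = μ_pC_ox · (W/L) = 7.12 mA/V².
In saturation I_D = ½ k_p (V_SG − |V_tp|)², so V_SG − |V_tp| = √(2 I_D / k_p) = √(2 × 9.92 / 7.12) = 1.67 V.
V_SG = 0.6 + 1.67 = 2.27 V.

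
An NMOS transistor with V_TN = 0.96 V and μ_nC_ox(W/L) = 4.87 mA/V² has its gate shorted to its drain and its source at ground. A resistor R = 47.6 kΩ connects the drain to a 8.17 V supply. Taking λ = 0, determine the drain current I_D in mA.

With gate tied to drain, V_GS = V_DS ≥ V_GS − V_TN, so the device is in saturation.
KCL at the drain: ½ k_n (V_GS − V_TN)² = (V_DD − V_GS)/R.
Let x = V_GS − 0.96. Then 116 x² + x − 7.21 = 0, giving x = 0.245 V (positive root), so V_GS = 1.21 V.
I_D = (V_DD − V_GS)/R = (8.17 − 1.21) / 47.6 = 0.146 mA.

I_D = 0.146 mA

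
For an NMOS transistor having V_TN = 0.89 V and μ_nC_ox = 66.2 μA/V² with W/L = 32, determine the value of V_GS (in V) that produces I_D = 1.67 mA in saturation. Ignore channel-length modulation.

V_GS = 2.15 V

k_n = μ_nC_ox · (W/L) = 2.118 mA/V².
In saturation I_D = ½ k_n (V_GS − V_TN)², so V_GS − V_TN = √(2 I_D / k_n) = √(2 × 1.67 / 2.118) = 1.26 V.
V_GS = 0.89 + 1.26 = 2.15 V.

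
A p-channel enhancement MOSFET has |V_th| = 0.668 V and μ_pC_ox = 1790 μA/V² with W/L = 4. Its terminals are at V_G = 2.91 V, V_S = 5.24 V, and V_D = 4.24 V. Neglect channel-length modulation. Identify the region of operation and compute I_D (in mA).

V_SG = V_S − V_G = 5.24 − 2.91 = 2.33 V; V_SD = V_S − V_D = 5.24 − 4.24 = 1 V.
k_p = μ_pC_ox · (W/L) = 7.16 mA/V².
V_ov = V_SG − |V_th| = 2.33 − 0.668 = 1.66 V.
Since V_SD = 1 V < V_ov = 1.66 V, the device is in the triode region.
I_D = k_p [V_ov · V_SD − ½ V_SD²] = 7.16 × [1.66 × 1 − 0.5 × 1²] = 8.32 mA.

Triode; I_D = 8.32 mA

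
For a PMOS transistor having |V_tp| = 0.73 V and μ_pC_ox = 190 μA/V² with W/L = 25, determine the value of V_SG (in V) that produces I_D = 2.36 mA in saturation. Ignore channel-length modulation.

k_p = μ_pC_ox · (W/L) = 4.75 mA/V².
In saturation I_D = ½ k_p (V_SG − |V_tp|)², so V_SG − |V_tp| = √(2 I_D / k_p) = √(2 × 2.36 / 4.75) = 0.997 V.
V_SG = 0.73 + 0.997 = 1.73 V.

V_SG = 1.73 V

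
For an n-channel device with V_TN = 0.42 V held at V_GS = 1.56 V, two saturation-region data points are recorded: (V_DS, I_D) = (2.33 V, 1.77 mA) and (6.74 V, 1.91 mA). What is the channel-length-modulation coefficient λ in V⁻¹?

λ = 0.0187 V⁻¹

With V_GS fixed, I_D ∝ (1 + λ V_DS) in saturation, so I_D2/I_D1 = (1 + λ V_DS2)/(1 + λ V_DS1).
1.91/1.77 = 1.079 = (1 + 6.74 λ)/(1 + 2.33 λ).
Solving: λ (I_D1 V_DS2 − I_D2 V_DS1) = I_D2 − I_D1, so λ = (1.91 − 1.77) / (1.77 × 6.74 − 1.91 × 2.33) = 0.14 / 7.48 = 0.0187 V⁻¹.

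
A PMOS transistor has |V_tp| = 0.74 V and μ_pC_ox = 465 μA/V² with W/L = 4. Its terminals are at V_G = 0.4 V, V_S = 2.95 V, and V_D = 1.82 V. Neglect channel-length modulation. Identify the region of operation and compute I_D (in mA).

Triode; I_D = 2.62 mA

V_SG = V_S − V_G = 2.95 − 0.4 = 2.55 V; V_SD = V_S − V_D = 2.95 − 1.82 = 1.13 V.
k_p = μ_pC_ox · (W/L) = 1.86 mA/V².
V_ov = V_SG − |V_tp| = 2.55 − 0.74 = 1.81 V.
Since V_SD = 1.13 V < V_ov = 1.81 V, the device is in the triode region.
I_D = k_p [V_ov · V_SD − ½ V_SD²] = 1.86 × [1.81 × 1.13 − 0.5 × 1.13²] = 2.62 mA.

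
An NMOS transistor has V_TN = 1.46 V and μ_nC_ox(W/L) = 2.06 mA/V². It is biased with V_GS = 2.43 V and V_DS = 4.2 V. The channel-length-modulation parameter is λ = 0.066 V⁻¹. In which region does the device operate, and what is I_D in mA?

Saturation; I_D = 1.24 mA

V_ov = V_GS − V_TN = 2.43 − 1.46 = 0.97 V.
Since V_DS = 4.2 V ≥ V_ov = 0.97 V, the device is in saturation.
I_D = ½ k_n V_ov² (1 + λ V_DS) = 0.5 × 2.06 × 0.97² × (1 + 0.066 × 4.2) = 1.24 mA.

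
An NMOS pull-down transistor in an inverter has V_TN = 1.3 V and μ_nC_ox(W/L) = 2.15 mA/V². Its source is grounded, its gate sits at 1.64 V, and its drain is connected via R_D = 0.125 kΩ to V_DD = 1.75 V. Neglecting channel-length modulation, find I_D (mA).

I_D = 0.124 mA

V_GS = V_G = 1.64 V, so V_ov = 1.64 − 1.3 = 0.34 V.
Assume saturation: I_D = ½ k_n V_ov² = 0.5 × 2.15 × 0.34² = 0.124 mA, giving V_DS = V_DD − I_D R_D = 1.75 − 0.124 × 0.125 = 1.73 V.
V_DS = 1.73 V ≥ V_ov = 0.34 V, confirming saturation.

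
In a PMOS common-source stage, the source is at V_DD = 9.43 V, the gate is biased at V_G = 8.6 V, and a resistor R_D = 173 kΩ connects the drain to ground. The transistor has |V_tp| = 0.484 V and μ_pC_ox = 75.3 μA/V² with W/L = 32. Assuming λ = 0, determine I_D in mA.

I_D = 0.0541 mA

V_SG = V_DD − V_G = 9.43 − 8.6 = 0.83 V, so V_ov = 0.83 − 0.484 = 0.346 V.
k_p = μ_pC_ox · (W/L) = 2.41 mA/V².
Assume saturation: I_D = ½ k_p V_ov² = 0.5 × 2.41 × 0.346² = 0.144 mA, giving V_SD = V_DD − I_D R_D = 9.43 − 0.144 × 173 = -15.5 V.
But -15.5 V < V_ov = 0.346 V, so the device is actually in triode.
In triode I_D = k_p[V_ov V_SD − ½ V_SD²] and I_D = (V_DD − V_SD)/R_D. Equating: 208 V_SD² − 145.2 V_SD + 9.43 = 0, giving V_SD = 0.0725 V (the root below V_ov).
I_D = (9.43 − 0.0725) / 173 = 0.0541 mA.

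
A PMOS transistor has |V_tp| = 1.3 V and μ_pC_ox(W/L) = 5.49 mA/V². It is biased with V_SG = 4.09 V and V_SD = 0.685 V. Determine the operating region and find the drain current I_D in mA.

Triode; I_D = 9.20 mA

V_ov = V_SG − |V_tp| = 4.09 − 1.3 = 2.79 V.
Since V_SD = 0.685 V < V_ov = 2.79 V, the device is in the triode region.
I_D = k_p [V_ov · V_SD − ½ V_SD²] = 5.49 × [2.79 × 0.685 − 0.5 × 0.685²] = 9.2 mA.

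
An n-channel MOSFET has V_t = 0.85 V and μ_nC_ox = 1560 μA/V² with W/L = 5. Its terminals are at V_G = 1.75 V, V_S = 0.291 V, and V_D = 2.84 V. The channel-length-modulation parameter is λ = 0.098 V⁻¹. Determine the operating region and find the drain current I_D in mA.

Saturation; I_D = 1.81 mA

V_GS = V_G − V_S = 1.75 − 0.291 = 1.46 V; V_DS = V_D − V_S = 2.84 − 0.291 = 2.55 V.
k_n = μ_nC_ox · (W/L) = 7.8 mA/V².
V_ov = V_GS − V_t = 1.46 − 0.85 = 0.609 V.
Since V_DS = 2.55 V ≥ V_ov = 0.609 V, the device is in saturation.
I_D = ½ k_n V_ov² (1 + λ V_DS) = 0.5 × 7.8 × 0.609² × (1 + 0.098 × 2.55) = 1.81 mA.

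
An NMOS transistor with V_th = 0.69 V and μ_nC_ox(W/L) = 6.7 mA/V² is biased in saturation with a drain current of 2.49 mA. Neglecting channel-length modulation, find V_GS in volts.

V_GS = 1.55 V

In saturation I_D = ½ k_n (V_GS − V_th)², so V_GS − V_th = √(2 I_D / k_n) = √(2 × 2.49 / 6.7) = 0.862 V.
V_GS = 0.69 + 0.862 = 1.55 V.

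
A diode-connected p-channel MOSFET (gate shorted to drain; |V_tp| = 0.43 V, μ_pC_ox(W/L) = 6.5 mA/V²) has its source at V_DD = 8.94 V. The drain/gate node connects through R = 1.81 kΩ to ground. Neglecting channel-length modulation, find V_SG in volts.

V_SG = 1.55 V

With gate tied to drain, V_SG = V_SD ≥ V_SG − |V_tp|, so the device is in saturation.
KCL at the drain: ½ k_p (V_SG − |V_tp|)² = (V_DD − V_SG)/R.
Let x = V_SG − 0.43. Then 5.88 x² + x − 8.51 = 0, giving x = 1.12 V (positive root), so V_SG = 1.55 V.
I_D = (V_DD − V_SG)/R = (8.94 − 1.55) / 1.81 = 4.08 mA.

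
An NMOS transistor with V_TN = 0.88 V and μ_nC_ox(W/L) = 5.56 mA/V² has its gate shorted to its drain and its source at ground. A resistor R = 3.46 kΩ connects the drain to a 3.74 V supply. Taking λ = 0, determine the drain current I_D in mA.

With gate tied to drain, V_GS = V_DS ≥ V_GS − V_TN, so the device is in saturation.
KCL at the drain: ½ k_n (V_GS − V_TN)² = (V_DD − V_GS)/R.
Let x = V_GS − 0.88. Then 9.62 x² + x − 2.86 = 0, giving x = 0.496 V (positive root), so V_GS = 1.38 V.
I_D = (V_DD − V_GS)/R = (3.74 − 1.38) / 3.46 = 0.683 mA.

I_D = 0.683 mA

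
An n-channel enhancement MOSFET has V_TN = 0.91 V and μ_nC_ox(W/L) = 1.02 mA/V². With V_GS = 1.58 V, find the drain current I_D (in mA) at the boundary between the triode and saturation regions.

I_D = 0.229 mA

At the boundary V_DS = V_ov = V_GS − V_TN = 1.58 − 0.91 = 0.67 V.
I_D = ½ k_n V_ov² = 0.5 × 1.02 × 0.67² = 0.229 mA.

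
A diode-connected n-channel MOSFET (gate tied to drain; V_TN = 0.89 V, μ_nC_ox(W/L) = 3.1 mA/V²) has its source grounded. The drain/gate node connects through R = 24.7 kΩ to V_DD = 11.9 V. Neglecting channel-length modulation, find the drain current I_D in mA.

With gate tied to drain, V_GS = V_DS ≥ V_GS − V_TN, so the device is in saturation.
KCL at the drain: ½ k_n (V_GS − V_TN)² = (V_DD − V_GS)/R.
Let x = V_GS − 0.89. Then 38.3 x² + x − 11.01 = 0, giving x = 0.523 V (positive root), so V_GS = 1.41 V.
I_D = (V_DD − V_GS)/R = (11.9 − 1.41) / 24.7 = 0.425 mA.

I_D = 0.425 mA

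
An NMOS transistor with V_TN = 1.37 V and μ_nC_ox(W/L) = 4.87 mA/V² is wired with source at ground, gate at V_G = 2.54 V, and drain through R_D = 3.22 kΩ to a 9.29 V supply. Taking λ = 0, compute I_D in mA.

V_GS = V_G = 2.54 V, so V_ov = 2.54 − 1.37 = 1.17 V.
Assume saturation: I_D = ½ k_n V_ov² = 0.5 × 4.87 × 1.17² = 3.33 mA, giving V_DS = V_DD − I_D R_D = 9.29 − 3.33 × 3.22 = -1.44 V.
But -1.44 V < V_ov = 1.17 V, so the device is actually in triode.
In triode I_D = k_n[V_ov V_DS − ½ V_DS²] and I_D = (V_DD − V_DS)/R_D. Equating: 7.84 V_DS² − 19.35 V_DS + 9.29 = 0, giving V_DS = 0.653 V (the root below V_ov).
I_D = (9.29 − 0.653) / 3.22 = 2.68 mA.

I_D = 2.68 mA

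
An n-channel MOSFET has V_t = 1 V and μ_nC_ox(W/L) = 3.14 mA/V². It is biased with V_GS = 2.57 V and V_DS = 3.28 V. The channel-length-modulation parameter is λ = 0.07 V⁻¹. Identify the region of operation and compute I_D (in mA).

V_ov = V_GS − V_t = 2.57 − 1 = 1.57 V.
Since V_DS = 3.28 V ≥ V_ov = 1.57 V, the device is in saturation.
I_D = ½ k_n V_ov² (1 + λ V_DS) = 0.5 × 3.14 × 1.57² × (1 + 0.07 × 3.28) = 4.76 mA.

Saturation; I_D = 4.76 mA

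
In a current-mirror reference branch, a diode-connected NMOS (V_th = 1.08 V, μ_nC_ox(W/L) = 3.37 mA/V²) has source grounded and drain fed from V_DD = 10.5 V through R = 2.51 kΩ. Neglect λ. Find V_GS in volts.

With gate tied to drain, V_GS = V_DS ≥ V_GS − V_th, so the device is in saturation.
KCL at the drain: ½ k_n (V_GS − V_th)² = (V_DD − V_GS)/R.
Let x = V_GS − 1.08. Then 4.23 x² + x − 9.42 = 0, giving x = 1.38 V (positive root), so V_GS = 2.46 V.
I_D = (V_DD − V_GS)/R = (10.5 − 2.46) / 2.51 = 3.2 mA.

V_GS = 2.46 V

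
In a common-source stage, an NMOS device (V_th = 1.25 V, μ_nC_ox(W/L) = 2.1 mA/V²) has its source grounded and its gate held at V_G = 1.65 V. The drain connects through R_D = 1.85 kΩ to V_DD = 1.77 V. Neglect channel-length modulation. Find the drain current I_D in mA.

I_D = 0.168 mA

V_GS = V_G = 1.65 V, so V_ov = 1.65 − 1.25 = 0.4 V.
Assume saturation: I_D = ½ k_n V_ov² = 0.5 × 2.1 × 0.4² = 0.168 mA, giving V_DS = V_DD − I_D R_D = 1.77 − 0.168 × 1.85 = 1.46 V.
V_DS = 1.46 V ≥ V_ov = 0.4 V, confirming saturation.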